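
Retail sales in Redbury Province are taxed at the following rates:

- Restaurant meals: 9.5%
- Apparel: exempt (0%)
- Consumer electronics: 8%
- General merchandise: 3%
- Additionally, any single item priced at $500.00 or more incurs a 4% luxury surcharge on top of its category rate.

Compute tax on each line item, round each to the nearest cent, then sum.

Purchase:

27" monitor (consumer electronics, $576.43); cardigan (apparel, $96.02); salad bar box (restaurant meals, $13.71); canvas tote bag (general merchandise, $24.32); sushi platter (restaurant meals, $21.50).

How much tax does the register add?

$73.24

27" monitor $576.43: consumer electronics → 8% + 4% surcharge = 12% → $69.17
Cardigan $96.02: apparel → 0% → $0.00
Salad bar box $13.71: restaurant meals → 9.5% → $1.30
Canvas tote bag $24.32: general merchandise → 3% → $0.73
Sushi platter $21.50: restaurant meals → 9.5% → $2.04
Total tax = $69.17 + $1.30 + $0.73 + $2.04 = $73.24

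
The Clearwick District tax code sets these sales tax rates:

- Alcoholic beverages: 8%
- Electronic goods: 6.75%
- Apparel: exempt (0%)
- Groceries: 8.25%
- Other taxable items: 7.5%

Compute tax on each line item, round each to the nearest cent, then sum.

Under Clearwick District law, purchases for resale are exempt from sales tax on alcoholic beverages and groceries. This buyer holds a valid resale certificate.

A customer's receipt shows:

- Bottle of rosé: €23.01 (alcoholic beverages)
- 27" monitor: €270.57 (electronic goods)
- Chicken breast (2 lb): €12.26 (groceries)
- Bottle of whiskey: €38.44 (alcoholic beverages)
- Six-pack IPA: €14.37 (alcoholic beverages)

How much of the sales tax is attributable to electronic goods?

27" monitor €270.57: electronic goods → 6.75% → €18.26
Tax on electronic goods = €18.26

€18.26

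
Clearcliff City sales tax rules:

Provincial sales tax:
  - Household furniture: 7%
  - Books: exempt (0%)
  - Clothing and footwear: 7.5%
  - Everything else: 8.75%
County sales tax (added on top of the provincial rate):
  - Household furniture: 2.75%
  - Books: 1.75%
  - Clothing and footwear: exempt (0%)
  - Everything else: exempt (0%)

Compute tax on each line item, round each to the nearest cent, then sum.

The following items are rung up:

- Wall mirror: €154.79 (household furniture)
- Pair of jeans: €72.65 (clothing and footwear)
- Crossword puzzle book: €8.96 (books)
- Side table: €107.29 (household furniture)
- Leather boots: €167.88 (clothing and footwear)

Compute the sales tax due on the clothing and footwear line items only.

Pair of jeans €72.65: clothing and footwear → 7.5% + 0% county = 7.5% → €5.45
Leather boots €167.88: clothing and footwear → 7.5% + 0% county = 7.5% → €12.59
Tax on clothing and footwear = €5.45 + €12.59 = €18.04

€18.04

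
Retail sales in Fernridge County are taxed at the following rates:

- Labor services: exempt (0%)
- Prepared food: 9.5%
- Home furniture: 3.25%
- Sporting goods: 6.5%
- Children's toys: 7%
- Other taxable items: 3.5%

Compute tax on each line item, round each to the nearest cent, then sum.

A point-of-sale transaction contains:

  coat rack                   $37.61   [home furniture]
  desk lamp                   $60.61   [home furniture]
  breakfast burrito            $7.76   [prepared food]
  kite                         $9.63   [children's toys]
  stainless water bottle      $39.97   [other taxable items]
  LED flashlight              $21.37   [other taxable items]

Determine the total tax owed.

$6.75

Coat rack $37.61: home furniture → 3.25% → $1.22
Desk lamp $60.61: home furniture → 3.25% → $1.97
Breakfast burrito $7.76: prepared food → 9.5% → $0.74
Kite $9.63: children's toys → 7% → $0.67
Stainless water bottle $39.97: other taxable items → 3.5% → $1.40
LED flashlight $21.37: other taxable items → 3.5% → $0.75
Total tax = $1.22 + $1.97 + $0.74 + $0.67 + $1.40 + $0.75 = $6.75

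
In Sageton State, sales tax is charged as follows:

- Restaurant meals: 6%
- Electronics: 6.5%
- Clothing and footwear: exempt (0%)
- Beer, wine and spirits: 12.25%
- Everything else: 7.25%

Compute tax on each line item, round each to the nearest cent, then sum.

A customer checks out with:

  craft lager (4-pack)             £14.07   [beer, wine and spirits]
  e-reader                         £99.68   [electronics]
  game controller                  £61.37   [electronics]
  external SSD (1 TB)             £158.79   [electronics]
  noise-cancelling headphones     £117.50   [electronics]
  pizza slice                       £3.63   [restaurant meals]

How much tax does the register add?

Craft lager (4-pack) £14.07: beer, wine and spirits → 12.25% → £1.72
E-reader £99.68: electronics → 6.5% → £6.48
Game controller £61.37: electronics → 6.5% → £3.99
External SSD (1 TB) £158.79: electronics → 6.5% → £10.32
Noise-cancelling headphones £117.50: electronics → 6.5% → £7.64
Pizza slice £3.63: restaurant meals → 6% → £0.22
Total tax = £1.72 + £6.48 + £3.99 + £10.32 + £7.64 + £0.22 = £30.37

£30.37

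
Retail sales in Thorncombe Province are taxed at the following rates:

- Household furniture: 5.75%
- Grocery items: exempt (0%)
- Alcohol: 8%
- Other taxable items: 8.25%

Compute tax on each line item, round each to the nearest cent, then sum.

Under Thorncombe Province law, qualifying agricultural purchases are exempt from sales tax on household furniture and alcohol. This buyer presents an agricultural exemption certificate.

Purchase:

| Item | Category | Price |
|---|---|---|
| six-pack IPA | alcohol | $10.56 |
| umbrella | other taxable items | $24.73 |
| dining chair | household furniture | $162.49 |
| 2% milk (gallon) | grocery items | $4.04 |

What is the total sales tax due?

Six-pack IPA $10.56: alcohol, buyer-exempt → 0% → $0.00
Umbrella $24.73: other taxable items → 8.25% → $2.04
Dining chair $162.49: household furniture, buyer-exempt → 0% → $0.00
2% milk (gallon) $4.04: grocery items → 0% → $0.00
Total tax = $2.04

$2.04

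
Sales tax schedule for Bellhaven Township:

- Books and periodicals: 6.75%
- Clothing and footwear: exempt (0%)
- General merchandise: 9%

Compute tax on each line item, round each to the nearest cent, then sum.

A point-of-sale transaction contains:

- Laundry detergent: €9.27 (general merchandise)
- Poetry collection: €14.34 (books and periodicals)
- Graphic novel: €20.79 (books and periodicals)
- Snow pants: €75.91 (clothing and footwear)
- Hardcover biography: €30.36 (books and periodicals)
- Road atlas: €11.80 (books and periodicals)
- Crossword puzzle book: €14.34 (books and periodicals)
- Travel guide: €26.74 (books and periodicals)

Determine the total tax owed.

€8.82

Laundry detergent €9.27: general merchandise → 9% → €0.83
Poetry collection €14.34: books and periodicals → 6.75% → €0.97
Graphic novel €20.79: books and periodicals → 6.75% → €1.40
Snow pants €75.91: clothing and footwear → 0% → €0.00
Hardcover biography €30.36: books and periodicals → 6.75% → €2.05
Road atlas €11.80: books and periodicals → 6.75% → €0.80
Crossword puzzle book €14.34: books and periodicals → 6.75% → €0.97
Travel guide €26.74: books and periodicals → 6.75% → €1.80
Total tax = €0.83 + €0.97 + €1.40 + €2.05 + €0.80 + €0.97 + €1.80 = €8.82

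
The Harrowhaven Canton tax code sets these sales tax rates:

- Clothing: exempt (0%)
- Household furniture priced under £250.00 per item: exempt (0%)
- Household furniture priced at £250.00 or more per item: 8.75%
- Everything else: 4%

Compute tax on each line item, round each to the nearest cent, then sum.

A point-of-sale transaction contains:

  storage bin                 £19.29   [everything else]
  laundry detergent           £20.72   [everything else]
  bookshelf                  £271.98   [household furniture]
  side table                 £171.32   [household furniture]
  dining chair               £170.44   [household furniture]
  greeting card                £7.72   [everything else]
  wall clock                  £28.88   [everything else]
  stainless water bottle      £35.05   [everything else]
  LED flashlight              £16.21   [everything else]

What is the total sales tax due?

£28.92

Storage bin £19.29: everything else → 4% → £0.77
Laundry detergent £20.72: everything else → 4% → £0.83
Bookshelf £271.98: household furniture, £250.00 or more → 8.75% → £23.80
Side table £171.32: household furniture, under £250.00 → 0% → £0.00
Dining chair £170.44: household furniture, under £250.00 → 0% → £0.00
Greeting card £7.72: everything else → 4% → £0.31
Wall clock £28.88: everything else → 4% → £1.16
Stainless water bottle £35.05: everything else → 4% → £1.40
LED flashlight £16.21: everything else → 4% → £0.65
Total tax = £0.77 + £0.83 + £23.80 + £0.31 + £1.16 + £1.40 + £0.65 = £28.92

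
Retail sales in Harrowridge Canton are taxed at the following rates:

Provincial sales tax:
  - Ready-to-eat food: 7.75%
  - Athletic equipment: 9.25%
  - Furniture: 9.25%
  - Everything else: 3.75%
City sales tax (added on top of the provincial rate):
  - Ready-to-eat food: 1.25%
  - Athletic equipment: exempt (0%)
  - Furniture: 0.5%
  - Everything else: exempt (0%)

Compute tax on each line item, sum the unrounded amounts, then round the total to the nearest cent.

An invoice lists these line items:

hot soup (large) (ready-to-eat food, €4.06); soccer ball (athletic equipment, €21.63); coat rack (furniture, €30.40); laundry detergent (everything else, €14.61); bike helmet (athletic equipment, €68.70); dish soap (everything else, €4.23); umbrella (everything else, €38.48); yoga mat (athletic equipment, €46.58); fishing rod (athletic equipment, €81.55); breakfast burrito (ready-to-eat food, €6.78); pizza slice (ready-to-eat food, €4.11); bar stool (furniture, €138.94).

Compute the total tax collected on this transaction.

€40.21

Hot soup (large) €4.06: ready-to-eat food → 7.75% + 1.25% city = 9% → €0.3654
Soccer ball €21.63: athletic equipment → 9.25% + 0% city = 9.25% → €2.000775
Coat rack €30.40: furniture → 9.25% + 0.5% city = 9.75% → €2.964
Laundry detergent €14.61: everything else → 3.75% + 0% city = 3.75% → €0.547875
Bike helmet €68.70: athletic equipment → 9.25% + 0% city = 9.25% → €6.35475
Dish soap €4.23: everything else → 3.75% + 0% city = 3.75% → €0.158625
Umbrella €38.48: everything else → 3.75% + 0% city = 3.75% → €1.443
Yoga mat €46.58: athletic equipment → 9.25% + 0% city = 9.25% → €4.30865
Fishing rod €81.55: athletic equipment → 9.25% + 0% city = 9.25% → €7.543375
Breakfast burrito €6.78: ready-to-eat food → 7.75% + 1.25% city = 9% → €0.6102
Pizza slice €4.11: ready-to-eat food → 7.75% + 1.25% city = 9% → €0.3699
Bar stool €138.94: furniture → 9.25% + 0.5% city = 9.75% → €13.54665
Unrounded tax sum = €40.2132 → €40.21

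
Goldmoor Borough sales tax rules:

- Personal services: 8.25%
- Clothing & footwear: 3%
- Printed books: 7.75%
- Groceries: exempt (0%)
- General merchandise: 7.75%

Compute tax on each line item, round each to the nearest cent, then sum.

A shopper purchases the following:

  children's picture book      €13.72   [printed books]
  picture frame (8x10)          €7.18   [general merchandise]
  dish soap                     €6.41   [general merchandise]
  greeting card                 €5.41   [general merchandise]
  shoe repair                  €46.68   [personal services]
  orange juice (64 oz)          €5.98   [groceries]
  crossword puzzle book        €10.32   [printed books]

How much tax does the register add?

Children's picture book €13.72: printed books → 7.75% → €1.06
Picture frame (8x10) €7.18: general merchandise → 7.75% → €0.56
Dish soap €6.41: general merchandise → 7.75% → €0.50
Greeting card €5.41: general merchandise → 7.75% → €0.42
Shoe repair €46.68: personal services → 8.25% → €3.85
Orange juice (64 oz) €5.98: groceries → 0% → €0.00
Crossword puzzle book €10.32: printed books → 7.75% → €0.80
Total tax = €1.06 + €0.56 + €0.50 + €0.42 + €3.85 + €0.80 = €7.19

€7.19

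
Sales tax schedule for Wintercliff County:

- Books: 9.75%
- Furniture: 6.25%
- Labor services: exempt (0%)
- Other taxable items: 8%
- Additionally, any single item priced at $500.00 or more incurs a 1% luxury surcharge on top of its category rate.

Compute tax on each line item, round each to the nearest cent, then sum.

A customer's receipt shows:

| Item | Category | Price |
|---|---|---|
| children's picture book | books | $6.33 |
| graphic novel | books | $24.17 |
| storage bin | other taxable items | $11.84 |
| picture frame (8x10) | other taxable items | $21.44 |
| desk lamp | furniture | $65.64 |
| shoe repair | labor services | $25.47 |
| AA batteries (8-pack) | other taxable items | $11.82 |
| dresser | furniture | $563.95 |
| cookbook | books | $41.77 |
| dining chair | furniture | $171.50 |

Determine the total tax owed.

Children's picture book $6.33: books → 9.75% → $0.62
Graphic novel $24.17: books → 9.75% → $2.36
Storage bin $11.84: other taxable items → 8% → $0.95
Picture frame (8x10) $21.44: other taxable items → 8% → $1.72
Desk lamp $65.64: furniture → 6.25% → $4.10
Shoe repair $25.47: labor services → 0% → $0.00
AA batteries (8-pack) $11.82: other taxable items → 8% → $0.95
Dresser $563.95: furniture → 6.25% + 1% surcharge = 7.25% → $40.89
Cookbook $41.77: books → 9.75% → $4.07
Dining chair $171.50: furniture → 6.25% → $10.72
Total tax = $0.62 + $2.36 + $0.95 + $1.72 + $4.10 + $0.95 + $40.89 + $4.07 + $10.72 = $66.38

$66.38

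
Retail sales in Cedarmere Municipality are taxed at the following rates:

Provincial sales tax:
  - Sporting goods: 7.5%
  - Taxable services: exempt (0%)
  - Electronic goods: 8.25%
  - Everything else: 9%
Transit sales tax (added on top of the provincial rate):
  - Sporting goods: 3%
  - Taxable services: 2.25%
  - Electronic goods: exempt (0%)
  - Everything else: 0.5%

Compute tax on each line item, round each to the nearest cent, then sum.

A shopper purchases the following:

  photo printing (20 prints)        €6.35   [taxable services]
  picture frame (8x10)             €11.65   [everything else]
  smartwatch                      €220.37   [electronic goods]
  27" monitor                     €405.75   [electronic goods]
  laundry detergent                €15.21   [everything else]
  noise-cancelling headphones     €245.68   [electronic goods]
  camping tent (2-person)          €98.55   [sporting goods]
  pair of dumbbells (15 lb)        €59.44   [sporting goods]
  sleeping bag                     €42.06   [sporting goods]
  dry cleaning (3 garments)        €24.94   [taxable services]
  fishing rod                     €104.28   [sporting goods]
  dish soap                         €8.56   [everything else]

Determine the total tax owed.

€107.94

Photo printing (20 prints) €6.35: taxable services → 0% + 2.25% transit = 2.25% → €0.14
Picture frame (8x10) €11.65: everything else → 9% + 0.5% transit = 9.5% → €1.11
Smartwatch €220.37: electronic goods → 8.25% + 0% transit = 8.25% → €18.18
27" monitor €405.75: electronic goods → 8.25% + 0% transit = 8.25% → €33.47
Laundry detergent €15.21: everything else → 9% + 0.5% transit = 9.5% → €1.44
Noise-cancelling headphones €245.68: electronic goods → 8.25% + 0% transit = 8.25% → €20.27
Camping tent (2-person) €98.55: sporting goods → 7.5% + 3% transit = 10.5% → €10.35
Pair of dumbbells (15 lb) €59.44: sporting goods → 7.5% + 3% transit = 10.5% → €6.24
Sleeping bag €42.06: sporting goods → 7.5% + 3% transit = 10.5% → €4.42
Dry cleaning (3 garments) €24.94: taxable services → 0% + 2.25% transit = 2.25% → €0.56
Fishing rod €104.28: sporting goods → 7.5% + 3% transit = 10.5% → €10.95
Dish soap €8.56: everything else → 9% + 0.5% transit = 9.5% → €0.81
Total tax = €0.14 + €1.11 + €18.18 + €33.47 + €1.44 + €20.27 + €10.35 + €6.24 + €4.42 + €0.56 + €10.95 + €0.81 = €107.94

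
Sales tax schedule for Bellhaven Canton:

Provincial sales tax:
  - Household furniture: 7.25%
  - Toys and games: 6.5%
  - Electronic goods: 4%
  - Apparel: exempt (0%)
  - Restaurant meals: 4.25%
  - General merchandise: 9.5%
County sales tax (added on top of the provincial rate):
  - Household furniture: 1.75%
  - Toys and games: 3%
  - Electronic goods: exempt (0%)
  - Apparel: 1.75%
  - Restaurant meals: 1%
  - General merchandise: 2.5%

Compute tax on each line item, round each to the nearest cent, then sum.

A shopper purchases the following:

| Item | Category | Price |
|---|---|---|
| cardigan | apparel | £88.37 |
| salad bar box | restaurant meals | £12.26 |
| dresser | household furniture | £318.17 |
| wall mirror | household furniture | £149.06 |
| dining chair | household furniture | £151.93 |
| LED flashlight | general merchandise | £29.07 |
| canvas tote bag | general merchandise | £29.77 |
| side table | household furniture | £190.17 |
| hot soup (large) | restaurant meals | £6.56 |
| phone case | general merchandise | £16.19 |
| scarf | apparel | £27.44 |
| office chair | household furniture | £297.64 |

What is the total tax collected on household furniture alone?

£99.64

Dresser £318.17: household furniture → 7.25% + 1.75% county = 9% → £28.64
Wall mirror £149.06: household furniture → 7.25% + 1.75% county = 9% → £13.42
Dining chair £151.93: household furniture → 7.25% + 1.75% county = 9% → £13.67
Side table £190.17: household furniture → 7.25% + 1.75% county = 9% → £17.12
Office chair £297.64: household furniture → 7.25% + 1.75% county = 9% → £26.79
Tax on household furniture = £28.64 + £13.42 + £13.67 + £17.12 + £26.79 = £99.64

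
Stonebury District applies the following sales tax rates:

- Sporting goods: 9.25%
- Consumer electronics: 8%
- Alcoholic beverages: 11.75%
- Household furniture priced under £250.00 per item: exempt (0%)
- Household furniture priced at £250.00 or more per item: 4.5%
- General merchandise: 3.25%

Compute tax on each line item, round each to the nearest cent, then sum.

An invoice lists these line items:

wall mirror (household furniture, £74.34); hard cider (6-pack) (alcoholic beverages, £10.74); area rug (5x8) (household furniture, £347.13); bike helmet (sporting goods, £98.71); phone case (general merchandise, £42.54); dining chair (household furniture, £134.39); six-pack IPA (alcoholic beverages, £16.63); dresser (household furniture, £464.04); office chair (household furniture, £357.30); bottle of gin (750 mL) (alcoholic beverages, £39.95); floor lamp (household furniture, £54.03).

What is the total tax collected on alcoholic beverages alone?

Hard cider (6-pack) £10.74: alcoholic beverages → 11.75% → £1.26
Six-pack IPA £16.63: alcoholic beverages → 11.75% → £1.95
Bottle of gin (750 mL) £39.95: alcoholic beverages → 11.75% → £4.69
Tax on alcoholic beverages = £1.26 + £1.95 + £4.69 = £7.90

£7.90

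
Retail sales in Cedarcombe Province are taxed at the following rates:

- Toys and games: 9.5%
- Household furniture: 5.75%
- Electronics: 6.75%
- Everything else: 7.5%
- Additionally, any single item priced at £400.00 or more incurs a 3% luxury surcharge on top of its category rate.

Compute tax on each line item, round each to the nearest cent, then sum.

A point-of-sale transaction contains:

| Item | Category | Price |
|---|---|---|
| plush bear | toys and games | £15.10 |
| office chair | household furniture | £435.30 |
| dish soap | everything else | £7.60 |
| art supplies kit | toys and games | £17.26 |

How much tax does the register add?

£41.73

Plush bear £15.10: toys and games → 9.5% → £1.43
Office chair £435.30: household furniture → 5.75% + 3% surcharge = 8.75% → £38.09
Dish soap £7.60: everything else → 7.5% → £0.57
Art supplies kit £17.26: toys and games → 9.5% → £1.64
Total tax = £1.43 + £38.09 + £0.57 + £1.64 = £41.73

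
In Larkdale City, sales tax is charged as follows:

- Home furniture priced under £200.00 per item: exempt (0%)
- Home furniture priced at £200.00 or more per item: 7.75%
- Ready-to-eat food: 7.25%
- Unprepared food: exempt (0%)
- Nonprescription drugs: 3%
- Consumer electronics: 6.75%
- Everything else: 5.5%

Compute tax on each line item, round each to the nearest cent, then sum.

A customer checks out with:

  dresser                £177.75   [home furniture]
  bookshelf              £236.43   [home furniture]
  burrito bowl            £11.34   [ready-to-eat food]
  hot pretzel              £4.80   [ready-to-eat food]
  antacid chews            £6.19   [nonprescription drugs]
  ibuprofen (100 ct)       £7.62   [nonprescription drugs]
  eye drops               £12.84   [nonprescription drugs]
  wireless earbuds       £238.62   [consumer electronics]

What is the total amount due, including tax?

£732.00

Dresser £177.75: home furniture, under £200.00 → 0% → £0.00
Bookshelf £236.43: home furniture, £200.00 or more → 7.75% → £18.32
Burrito bowl £11.34: ready-to-eat food → 7.25% → £0.82
Hot pretzel £4.80: ready-to-eat food → 7.25% → £0.35
Antacid chews £6.19: nonprescription drugs → 3% → £0.19
Ibuprofen (100 ct) £7.62: nonprescription drugs → 3% → £0.23
Eye drops £12.84: nonprescription drugs → 3% → £0.39
Wireless earbuds £238.62: consumer electronics → 6.75% → £16.11
Subtotal = £695.59; tax = £36.41; total due = £732.00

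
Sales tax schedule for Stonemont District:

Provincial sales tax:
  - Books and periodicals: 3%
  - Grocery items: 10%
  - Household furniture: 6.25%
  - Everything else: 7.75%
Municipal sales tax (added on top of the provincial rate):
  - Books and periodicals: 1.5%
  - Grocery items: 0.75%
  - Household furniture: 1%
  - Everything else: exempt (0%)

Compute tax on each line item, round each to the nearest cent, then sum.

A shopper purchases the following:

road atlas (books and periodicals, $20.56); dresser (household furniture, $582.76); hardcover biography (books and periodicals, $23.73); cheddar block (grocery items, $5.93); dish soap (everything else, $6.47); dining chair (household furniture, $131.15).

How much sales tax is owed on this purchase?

$54.90

Road atlas $20.56: books and periodicals → 3% + 1.5% municipal = 4.5% → $0.93
Dresser $582.76: household furniture → 6.25% + 1% municipal = 7.25% → $42.25
Hardcover biography $23.73: books and periodicals → 3% + 1.5% municipal = 4.5% → $1.07
Cheddar block $5.93: grocery items → 10% + 0.75% municipal = 10.75% → $0.64
Dish soap $6.47: everything else → 7.75% + 0% municipal = 7.75% → $0.50
Dining chair $131.15: household furniture → 6.25% + 1% municipal = 7.25% → $9.51
Total tax = $0.93 + $42.25 + $1.07 + $0.64 + $0.50 + $9.51 = $54.90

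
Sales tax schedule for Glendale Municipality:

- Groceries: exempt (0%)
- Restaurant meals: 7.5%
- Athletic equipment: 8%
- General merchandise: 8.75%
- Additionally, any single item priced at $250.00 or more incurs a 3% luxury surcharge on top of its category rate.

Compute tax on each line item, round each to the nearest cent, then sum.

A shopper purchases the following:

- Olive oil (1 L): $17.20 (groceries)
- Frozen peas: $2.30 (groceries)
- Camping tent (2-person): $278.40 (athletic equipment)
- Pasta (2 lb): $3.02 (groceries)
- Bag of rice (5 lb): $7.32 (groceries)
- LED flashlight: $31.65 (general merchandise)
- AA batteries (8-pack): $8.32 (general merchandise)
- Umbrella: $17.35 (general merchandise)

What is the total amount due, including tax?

Olive oil (1 L) $17.20: groceries → 0% → $0.00
Frozen peas $2.30: groceries → 0% → $0.00
Camping tent (2-person) $278.40: athletic equipment → 8% + 3% surcharge = 11% → $30.62
Pasta (2 lb) $3.02: groceries → 0% → $0.00
Bag of rice (5 lb) $7.32: groceries → 0% → $0.00
LED flashlight $31.65: general merchandise → 8.75% → $2.77
AA batteries (8-pack) $8.32: general merchandise → 8.75% → $0.73
Umbrella $17.35: general merchandise → 8.75% → $1.52
Subtotal = $365.56; tax = $35.64; total due = $401.20

$401.20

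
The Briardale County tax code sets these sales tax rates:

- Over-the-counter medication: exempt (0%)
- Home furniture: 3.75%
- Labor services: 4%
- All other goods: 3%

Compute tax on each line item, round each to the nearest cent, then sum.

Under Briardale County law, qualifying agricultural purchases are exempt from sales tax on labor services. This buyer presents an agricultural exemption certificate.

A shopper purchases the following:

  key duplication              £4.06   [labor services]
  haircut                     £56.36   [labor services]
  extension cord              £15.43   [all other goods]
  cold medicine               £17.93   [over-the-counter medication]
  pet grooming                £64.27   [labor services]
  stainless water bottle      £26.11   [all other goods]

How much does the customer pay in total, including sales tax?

Key duplication £4.06: labor services, buyer-exempt → 0% → £0.00
Haircut £56.36: labor services, buyer-exempt → 0% → £0.00
Extension cord £15.43: all other goods → 3% → £0.46
Cold medicine £17.93: over-the-counter medication → 0% → £0.00
Pet grooming £64.27: labor services, buyer-exempt → 0% → £0.00
Stainless water bottle £26.11: all other goods → 3% → £0.78
Subtotal = £184.16; tax = £1.24; total due = £185.40

£185.40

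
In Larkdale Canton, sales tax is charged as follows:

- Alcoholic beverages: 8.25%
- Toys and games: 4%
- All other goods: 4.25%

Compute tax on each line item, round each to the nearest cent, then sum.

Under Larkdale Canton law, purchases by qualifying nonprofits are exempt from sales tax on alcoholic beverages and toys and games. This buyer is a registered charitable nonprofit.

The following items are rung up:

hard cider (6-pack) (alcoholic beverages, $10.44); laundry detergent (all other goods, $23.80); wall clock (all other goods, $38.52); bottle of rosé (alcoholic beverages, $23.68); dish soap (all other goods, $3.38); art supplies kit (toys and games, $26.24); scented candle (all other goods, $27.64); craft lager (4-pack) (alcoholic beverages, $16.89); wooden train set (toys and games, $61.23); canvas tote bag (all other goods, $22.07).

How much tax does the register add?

Hard cider (6-pack) $10.44: alcoholic beverages, buyer-exempt → 0% → $0.00
Laundry detergent $23.80: all other goods → 4.25% → $1.01
Wall clock $38.52: all other goods → 4.25% → $1.64
Bottle of rosé $23.68: alcoholic beverages, buyer-exempt → 0% → $0.00
Dish soap $3.38: all other goods → 4.25% → $0.14
Art supplies kit $26.24: toys and games, buyer-exempt → 0% → $0.00
Scented candle $27.64: all other goods → 4.25% → $1.17
Craft lager (4-pack) $16.89: alcoholic beverages, buyer-exempt → 0% → $0.00
Wooden train set $61.23: toys and games, buyer-exempt → 0% → $0.00
Canvas tote bag $22.07: all other goods → 4.25% → $0.94
Total tax = $1.01 + $1.64 + $0.14 + $1.17 + $0.94 = $4.90

$4.90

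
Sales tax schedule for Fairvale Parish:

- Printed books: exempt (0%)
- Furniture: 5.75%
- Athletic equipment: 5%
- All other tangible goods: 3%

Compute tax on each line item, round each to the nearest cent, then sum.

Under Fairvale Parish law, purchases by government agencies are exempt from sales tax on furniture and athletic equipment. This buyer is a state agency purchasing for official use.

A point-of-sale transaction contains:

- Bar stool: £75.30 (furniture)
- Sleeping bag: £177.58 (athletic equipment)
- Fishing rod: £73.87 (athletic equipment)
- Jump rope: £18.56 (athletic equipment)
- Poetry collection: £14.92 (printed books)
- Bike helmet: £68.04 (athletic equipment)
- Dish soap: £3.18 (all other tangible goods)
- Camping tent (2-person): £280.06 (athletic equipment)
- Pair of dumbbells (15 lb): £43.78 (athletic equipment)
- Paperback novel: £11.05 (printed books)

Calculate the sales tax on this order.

£0.10

Bar stool £75.30: furniture, buyer-exempt → 0% → £0.00
Sleeping bag £177.58: athletic equipment, buyer-exempt → 0% → £0.00
Fishing rod £73.87: athletic equipment, buyer-exempt → 0% → £0.00
Jump rope £18.56: athletic equipment, buyer-exempt → 0% → £0.00
Poetry collection £14.92: printed books → 0% → £0.00
Bike helmet £68.04: athletic equipment, buyer-exempt → 0% → £0.00
Dish soap £3.18: all other tangible goods → 3% → £0.10
Camping tent (2-person) £280.06: athletic equipment, buyer-exempt → 0% → £0.00
Pair of dumbbells (15 lb) £43.78: athletic equipment, buyer-exempt → 0% → £0.00
Paperback novel £11.05: printed books → 0% → £0.00
Total tax = £0.10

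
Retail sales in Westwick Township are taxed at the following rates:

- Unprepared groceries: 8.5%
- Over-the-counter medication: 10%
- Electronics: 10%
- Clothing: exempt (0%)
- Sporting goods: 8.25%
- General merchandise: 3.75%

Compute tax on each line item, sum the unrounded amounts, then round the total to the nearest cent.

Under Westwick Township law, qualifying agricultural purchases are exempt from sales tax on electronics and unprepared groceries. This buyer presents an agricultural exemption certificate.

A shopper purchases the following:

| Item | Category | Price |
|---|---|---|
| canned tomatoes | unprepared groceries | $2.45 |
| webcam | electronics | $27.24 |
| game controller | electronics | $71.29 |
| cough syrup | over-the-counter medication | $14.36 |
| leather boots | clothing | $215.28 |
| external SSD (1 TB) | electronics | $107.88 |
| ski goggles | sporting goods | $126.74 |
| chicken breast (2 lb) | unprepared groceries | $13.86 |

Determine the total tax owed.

$11.89

Canned tomatoes $2.45: unprepared groceries, buyer-exempt → 0% → $0.00
Webcam $27.24: electronics, buyer-exempt → 0% → $0.00
Game controller $71.29: electronics, buyer-exempt → 0% → $0.00
Cough syrup $14.36: over-the-counter medication → 10% → $1.436
Leather boots $215.28: clothing → 0% → $0.00
External SSD (1 TB) $107.88: electronics, buyer-exempt → 0% → $0.00
Ski goggles $126.74: sporting goods → 8.25% → $10.45605
Chicken breast (2 lb) $13.86: unprepared groceries, buyer-exempt → 0% → $0.00
Unrounded tax sum = $11.89205 → $11.89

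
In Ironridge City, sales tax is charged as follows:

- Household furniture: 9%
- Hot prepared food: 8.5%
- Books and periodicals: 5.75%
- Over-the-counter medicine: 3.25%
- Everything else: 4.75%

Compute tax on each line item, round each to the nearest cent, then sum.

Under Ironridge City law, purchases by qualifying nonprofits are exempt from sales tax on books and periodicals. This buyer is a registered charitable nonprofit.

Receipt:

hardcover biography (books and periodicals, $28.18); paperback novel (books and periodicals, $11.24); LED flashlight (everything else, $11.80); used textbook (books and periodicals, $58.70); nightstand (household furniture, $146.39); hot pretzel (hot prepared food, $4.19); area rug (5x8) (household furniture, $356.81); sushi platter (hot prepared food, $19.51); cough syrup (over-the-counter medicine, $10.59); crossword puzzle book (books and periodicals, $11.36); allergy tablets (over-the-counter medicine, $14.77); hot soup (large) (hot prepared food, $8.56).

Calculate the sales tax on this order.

$49.42

Hardcover biography $28.18: books and periodicals, buyer-exempt → 0% → $0.00
Paperback novel $11.24: books and periodicals, buyer-exempt → 0% → $0.00
LED flashlight $11.80: everything else → 4.75% → $0.56
Used textbook $58.70: books and periodicals, buyer-exempt → 0% → $0.00
Nightstand $146.39: household furniture → 9% → $13.18
Hot pretzel $4.19: hot prepared food → 8.5% → $0.36
Area rug (5x8) $356.81: household furniture → 9% → $32.11
Sushi platter $19.51: hot prepared food → 8.5% → $1.66
Cough syrup $10.59: over-the-counter medicine → 3.25% → $0.34
Crossword puzzle book $11.36: books and periodicals, buyer-exempt → 0% → $0.00
Allergy tablets $14.77: over-the-counter medicine → 3.25% → $0.48
Hot soup (large) $8.56: hot prepared food → 8.5% → $0.73
Total tax = $0.56 + $13.18 + $0.36 + $32.11 + $1.66 + $0.34 + $0.48 + $0.73 = $49.42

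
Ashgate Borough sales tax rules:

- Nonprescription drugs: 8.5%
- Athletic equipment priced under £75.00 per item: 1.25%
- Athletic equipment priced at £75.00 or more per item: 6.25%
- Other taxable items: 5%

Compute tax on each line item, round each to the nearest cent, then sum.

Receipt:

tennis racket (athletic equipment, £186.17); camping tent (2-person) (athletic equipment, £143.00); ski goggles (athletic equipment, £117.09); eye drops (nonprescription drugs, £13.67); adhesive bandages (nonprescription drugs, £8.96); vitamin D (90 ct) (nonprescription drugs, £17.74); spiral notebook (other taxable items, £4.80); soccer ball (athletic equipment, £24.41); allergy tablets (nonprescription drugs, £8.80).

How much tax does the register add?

Tennis racket £186.17: athletic equipment, £75.00 or more → 6.25% → £11.64
Camping tent (2-person) £143.00: athletic equipment, £75.00 or more → 6.25% → £8.94
Ski goggles £117.09: athletic equipment, £75.00 or more → 6.25% → £7.32
Eye drops £13.67: nonprescription drugs → 8.5% → £1.16
Adhesive bandages £8.96: nonprescription drugs → 8.5% → £0.76
Vitamin D (90 ct) £17.74: nonprescription drugs → 8.5% → £1.51
Spiral notebook £4.80: other taxable items → 5% → £0.24
Soccer ball £24.41: athletic equipment, under £75.00 → 1.25% → £0.31
Allergy tablets £8.80: nonprescription drugs → 8.5% → £0.75
Total tax = £11.64 + £8.94 + £7.32 + £1.16 + £0.76 + £1.51 + £0.24 + £0.31 + £0.75 = £32.63

£32.63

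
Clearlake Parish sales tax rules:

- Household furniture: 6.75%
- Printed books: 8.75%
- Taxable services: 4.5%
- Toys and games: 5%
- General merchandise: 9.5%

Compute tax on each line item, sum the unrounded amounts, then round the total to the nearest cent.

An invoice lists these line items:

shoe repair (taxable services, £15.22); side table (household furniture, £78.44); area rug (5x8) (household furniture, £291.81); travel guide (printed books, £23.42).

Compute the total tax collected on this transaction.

£27.73

Shoe repair £15.22: taxable services → 4.5% → £0.6849
Side table £78.44: household furniture → 6.75% → £5.2947
Area rug (5x8) £291.81: household furniture → 6.75% → £19.697175
Travel guide £23.42: printed books → 8.75% → £2.04925
Unrounded tax sum = £27.726025 → £27.73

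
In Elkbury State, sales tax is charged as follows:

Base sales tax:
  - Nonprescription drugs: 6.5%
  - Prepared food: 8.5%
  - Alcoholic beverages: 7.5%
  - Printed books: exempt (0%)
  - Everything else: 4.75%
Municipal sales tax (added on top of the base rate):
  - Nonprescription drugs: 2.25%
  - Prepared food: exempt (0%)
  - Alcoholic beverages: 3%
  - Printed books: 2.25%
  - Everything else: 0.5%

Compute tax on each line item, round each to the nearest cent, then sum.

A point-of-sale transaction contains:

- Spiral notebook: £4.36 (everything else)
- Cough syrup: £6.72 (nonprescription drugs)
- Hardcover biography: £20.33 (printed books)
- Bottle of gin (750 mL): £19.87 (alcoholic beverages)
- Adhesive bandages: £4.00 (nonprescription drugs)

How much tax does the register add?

Spiral notebook £4.36: everything else → 4.75% + 0.5% municipal = 5.25% → £0.23
Cough syrup £6.72: nonprescription drugs → 6.5% + 2.25% municipal = 8.75% → £0.59
Hardcover biography £20.33: printed books → 0% + 2.25% municipal = 2.25% → £0.46
Bottle of gin (750 mL) £19.87: alcoholic beverages → 7.5% + 3% municipal = 10.5% → £2.09
Adhesive bandages £4.00: nonprescription drugs → 6.5% + 2.25% municipal = 8.75% → £0.35
Total tax = £0.23 + £0.59 + £0.46 + £2.09 + £0.35 = £3.72

£3.72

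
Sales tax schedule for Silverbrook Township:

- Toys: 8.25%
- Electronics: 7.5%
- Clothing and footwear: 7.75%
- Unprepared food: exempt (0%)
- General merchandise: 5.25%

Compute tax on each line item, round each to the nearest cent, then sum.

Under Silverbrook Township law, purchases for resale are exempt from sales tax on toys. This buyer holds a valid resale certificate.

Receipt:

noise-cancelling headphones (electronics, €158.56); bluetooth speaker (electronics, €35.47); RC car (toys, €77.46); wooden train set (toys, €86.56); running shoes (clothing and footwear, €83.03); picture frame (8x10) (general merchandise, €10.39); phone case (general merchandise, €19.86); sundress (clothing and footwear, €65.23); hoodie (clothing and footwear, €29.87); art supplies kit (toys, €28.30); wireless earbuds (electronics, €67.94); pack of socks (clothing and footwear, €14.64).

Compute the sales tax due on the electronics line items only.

€19.65

Noise-cancelling headphones €158.56: electronics → 7.5% → €11.89
Bluetooth speaker €35.47: electronics → 7.5% → €2.66
Wireless earbuds €67.94: electronics → 7.5% → €5.10
Tax on electronics = €11.89 + €2.66 + €5.10 = €19.65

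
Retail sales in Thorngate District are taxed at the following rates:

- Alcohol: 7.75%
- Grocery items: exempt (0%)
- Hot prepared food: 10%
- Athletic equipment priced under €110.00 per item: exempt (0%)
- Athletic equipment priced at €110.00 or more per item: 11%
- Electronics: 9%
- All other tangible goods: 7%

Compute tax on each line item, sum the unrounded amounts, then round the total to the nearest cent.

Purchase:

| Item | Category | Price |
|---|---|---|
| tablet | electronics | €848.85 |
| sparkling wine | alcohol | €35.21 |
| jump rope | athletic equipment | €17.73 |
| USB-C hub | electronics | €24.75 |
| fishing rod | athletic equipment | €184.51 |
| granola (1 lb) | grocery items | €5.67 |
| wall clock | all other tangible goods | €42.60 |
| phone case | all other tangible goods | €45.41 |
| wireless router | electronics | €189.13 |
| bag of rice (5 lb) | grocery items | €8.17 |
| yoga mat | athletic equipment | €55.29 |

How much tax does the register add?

Tablet €848.85: electronics → 9% → €76.3965
Sparkling wine €35.21: alcohol → 7.75% → €2.728775
Jump rope €17.73: athletic equipment, under €110.00 → 0% → €0.00
USB-C hub €24.75: electronics → 9% → €2.2275
Fishing rod €184.51: athletic equipment, €110.00 or more → 11% → €20.2961
Granola (1 lb) €5.67: grocery items → 0% → €0.00
Wall clock €42.60: all other tangible goods → 7% → €2.982
Phone case €45.41: all other tangible goods → 7% → €3.1787
Wireless router €189.13: electronics → 9% → €17.0217
Bag of rice (5 lb) €8.17: grocery items → 0% → €0.00
Yoga mat €55.29: athletic equipment, under €110.00 → 0% → €0.00
Unrounded tax sum = €124.831275 → €124.83

€124.83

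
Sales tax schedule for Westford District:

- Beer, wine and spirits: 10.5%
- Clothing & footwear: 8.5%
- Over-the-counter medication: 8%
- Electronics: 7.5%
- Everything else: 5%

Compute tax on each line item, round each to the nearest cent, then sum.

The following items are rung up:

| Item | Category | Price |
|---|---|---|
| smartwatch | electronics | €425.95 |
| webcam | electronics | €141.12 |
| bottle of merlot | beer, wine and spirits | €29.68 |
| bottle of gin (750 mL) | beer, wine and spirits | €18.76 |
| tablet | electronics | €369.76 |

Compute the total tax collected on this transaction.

€75.35

Smartwatch €425.95: electronics → 7.5% → €31.95
Webcam €141.12: electronics → 7.5% → €10.58
Bottle of merlot €29.68: beer, wine and spirits → 10.5% → €3.12
Bottle of gin (750 mL) €18.76: beer, wine and spirits → 10.5% → €1.97
Tablet €369.76: electronics → 7.5% → €27.73
Total tax = €31.95 + €10.58 + €3.12 + €1.97 + €27.73 = €75.35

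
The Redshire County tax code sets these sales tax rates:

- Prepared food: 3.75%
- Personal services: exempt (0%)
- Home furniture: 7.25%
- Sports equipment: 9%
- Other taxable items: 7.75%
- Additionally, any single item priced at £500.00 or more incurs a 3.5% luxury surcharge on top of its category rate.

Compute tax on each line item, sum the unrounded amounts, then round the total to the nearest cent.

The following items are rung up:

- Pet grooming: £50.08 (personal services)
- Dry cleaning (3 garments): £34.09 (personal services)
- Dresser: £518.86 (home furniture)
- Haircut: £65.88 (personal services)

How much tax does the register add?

Pet grooming £50.08: personal services → 0% → £0.00
Dry cleaning (3 garments) £34.09: personal services → 0% → £0.00
Dresser £518.86: home furniture → 7.25% + 3.5% surcharge = 10.75% → £55.77745
Haircut £65.88: personal services → 0% → £0.00
Unrounded tax sum = £55.77745 → £55.78

£55.78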